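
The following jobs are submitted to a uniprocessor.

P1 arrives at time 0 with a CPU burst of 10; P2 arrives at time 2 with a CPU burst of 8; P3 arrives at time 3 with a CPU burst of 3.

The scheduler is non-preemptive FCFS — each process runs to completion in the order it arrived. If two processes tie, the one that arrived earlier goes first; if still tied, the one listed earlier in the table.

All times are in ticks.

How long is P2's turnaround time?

16

Gantt: | P1 0-10 | P2 10-18 | P3 18-21 |
Completion: P1=10  P2=18  P3=21
Turnaround (C−A): P1=10  P2=16  P3=18
Turnaround(P2) = completion − arrival = 18 − 2 = 16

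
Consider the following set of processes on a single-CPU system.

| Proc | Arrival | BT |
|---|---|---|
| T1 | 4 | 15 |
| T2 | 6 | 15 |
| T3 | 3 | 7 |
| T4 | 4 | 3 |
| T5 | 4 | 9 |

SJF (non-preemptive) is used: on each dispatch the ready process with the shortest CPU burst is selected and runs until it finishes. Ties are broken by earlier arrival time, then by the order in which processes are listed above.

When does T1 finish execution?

Timeline: | idle 0-3 | T3 3-10 | T4 10-13 | T5 13-22 | T1 22-37 | T2 37-52 |
Completion: T1=37  T2=52  T3=10  T4=13  T5=22
Turnaround (C−A): T1=33  T2=46  T3=7  T4=9  T5=18

37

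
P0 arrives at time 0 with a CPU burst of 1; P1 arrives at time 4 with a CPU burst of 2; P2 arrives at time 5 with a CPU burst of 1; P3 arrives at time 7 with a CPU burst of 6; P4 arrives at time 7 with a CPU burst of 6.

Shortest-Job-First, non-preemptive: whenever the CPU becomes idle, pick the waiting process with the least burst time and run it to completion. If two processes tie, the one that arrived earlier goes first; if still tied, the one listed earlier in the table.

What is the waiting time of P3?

Schedule: | P0 0-1 | idle 1-4 | P1 4-6 | P2 6-7 | P3 7-13 | P4 13-19 |
Completion: P0=1  P1=6  P2=7  P3=13  P4=19
Waiting(P3) = turnaround − burst = 6 − 6 = 0

0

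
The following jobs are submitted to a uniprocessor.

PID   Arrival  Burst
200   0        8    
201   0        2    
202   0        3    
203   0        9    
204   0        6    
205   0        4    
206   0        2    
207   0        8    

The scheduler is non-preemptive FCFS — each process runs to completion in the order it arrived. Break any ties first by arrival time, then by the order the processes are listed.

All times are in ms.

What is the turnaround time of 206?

Schedule: | 200 0-8 | 201 8-10 | 202 10-13 | 203 13-22 | 204 22-28 | 205 28-32 | 206 32-34 | 207 34-42 |
Completion: 200=8  201=10  202=13  203=22  204=28  205=32  206=34  207=42
Turnaround(206) = completion − arrival = 34 − 0 = 34

34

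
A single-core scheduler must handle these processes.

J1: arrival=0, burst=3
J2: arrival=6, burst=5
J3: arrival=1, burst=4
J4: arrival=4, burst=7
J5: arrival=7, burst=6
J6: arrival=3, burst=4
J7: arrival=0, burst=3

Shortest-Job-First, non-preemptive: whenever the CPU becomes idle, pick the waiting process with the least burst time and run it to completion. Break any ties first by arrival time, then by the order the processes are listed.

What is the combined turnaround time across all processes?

88

Gantt: | J1 0-3 | J7 3-6 | J3 6-10 | J6 10-14 | J2 14-19 | J5 19-25 | J4 25-32 |
Completion: J1=3  J2=19  J3=10  J4=32  J5=25  J6=14  J7=6
Turnaround = completion − arrival: J1=3, J2=13, J3=9, J4=28, J5=18, J6=11, J7=6
Total turnaround = 3 + 13 + 9 + 28 + 18 + 11 + 6 = 88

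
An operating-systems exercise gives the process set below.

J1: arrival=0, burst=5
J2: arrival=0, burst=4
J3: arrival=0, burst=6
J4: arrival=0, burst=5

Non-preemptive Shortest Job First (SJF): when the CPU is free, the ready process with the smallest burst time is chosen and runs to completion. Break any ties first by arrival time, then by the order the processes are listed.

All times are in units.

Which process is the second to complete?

Timeline: | J2 0-4 | J1 4-9 | J4 9-14 | J3 14-20 |
Completion: J1=9  J2=4  J3=20  J4=14
Turnaround (C−A): J1=9  J2=4  J3=20  J4=14
Finish order: J2 → J1 → J4 → J3

J1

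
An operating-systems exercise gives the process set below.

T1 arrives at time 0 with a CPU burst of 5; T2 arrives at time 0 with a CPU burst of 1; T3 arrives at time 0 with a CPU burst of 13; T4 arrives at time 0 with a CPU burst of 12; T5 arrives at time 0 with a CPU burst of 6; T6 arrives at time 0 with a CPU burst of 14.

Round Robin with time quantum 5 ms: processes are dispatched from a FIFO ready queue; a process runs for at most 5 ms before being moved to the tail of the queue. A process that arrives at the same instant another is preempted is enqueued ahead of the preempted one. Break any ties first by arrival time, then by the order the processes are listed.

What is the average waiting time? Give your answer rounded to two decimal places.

23.33

Schedule: | T1 0-5 | T2 5-6 | T3 6-11 | T4 11-16 | T5 16-21 | T6 21-26 | T3 26-31 | T4 31-36 | T5 36-37 | T6 37-42 | T3 42-45 | T4 45-47 | T6 47-51 |
Completion: T1=5  T2=6  T3=45  T4=47  T5=37  T6=51
Turnaround (C−A): T1=5  T2=6  T3=45  T4=47  T5=37  T6=51
Waiting times: T1=0, T2=5, T3=32, T4=35, T5=31, T6=37
Average waiting = (0+5+32+35+31+37) / 6 = 140/6 = 23.33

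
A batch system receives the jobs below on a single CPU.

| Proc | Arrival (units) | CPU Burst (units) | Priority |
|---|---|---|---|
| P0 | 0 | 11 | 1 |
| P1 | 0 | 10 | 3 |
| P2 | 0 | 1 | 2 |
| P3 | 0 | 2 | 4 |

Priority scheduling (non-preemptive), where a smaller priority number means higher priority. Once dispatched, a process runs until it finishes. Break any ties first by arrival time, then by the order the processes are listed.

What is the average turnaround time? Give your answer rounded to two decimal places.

Gantt: | P0 0-11 | P2 11-12 | P1 12-22 | P3 22-24 |
Completion: P0=11  P1=22  P2=12  P3=24
Turnaround times: P0=11, P1=22, P2=12, P3=24
Average turnaround = (11+22+12+24) / 4 = 69/4 = 17.25

17.25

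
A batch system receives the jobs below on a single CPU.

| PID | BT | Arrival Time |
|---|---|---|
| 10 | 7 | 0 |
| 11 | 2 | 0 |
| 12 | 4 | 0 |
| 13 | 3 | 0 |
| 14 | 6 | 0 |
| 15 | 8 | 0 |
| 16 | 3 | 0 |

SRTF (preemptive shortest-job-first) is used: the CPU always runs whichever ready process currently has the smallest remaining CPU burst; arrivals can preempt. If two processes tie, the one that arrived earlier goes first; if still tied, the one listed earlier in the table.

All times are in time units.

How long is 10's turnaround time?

Timeline: | 11 0-2 | 13 2-5 | 16 5-8 | 12 8-12 | 14 12-18 | 10 18-25 | 15 25-33 |
Completion: 10=25  11=2  12=12  13=5  14=18  15=33  16=8
Turnaround (C−A): 10=25  11=2  12=12  13=5  14=18  15=33  16=8
Turnaround(10) = completion − arrival = 25 − 0 = 25

25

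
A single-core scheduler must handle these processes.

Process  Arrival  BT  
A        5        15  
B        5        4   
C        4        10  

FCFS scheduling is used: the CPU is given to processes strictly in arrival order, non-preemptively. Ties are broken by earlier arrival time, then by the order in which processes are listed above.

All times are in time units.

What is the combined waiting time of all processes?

Timeline: | idle 0-4 | C 4-14 | A 14-29 | B 29-33 |
Completion: A=29  B=33  C=14
Waiting = turnaround − burst: A=9, B=24, C=0
Total waiting = 9 + 24 + 0 = 33

33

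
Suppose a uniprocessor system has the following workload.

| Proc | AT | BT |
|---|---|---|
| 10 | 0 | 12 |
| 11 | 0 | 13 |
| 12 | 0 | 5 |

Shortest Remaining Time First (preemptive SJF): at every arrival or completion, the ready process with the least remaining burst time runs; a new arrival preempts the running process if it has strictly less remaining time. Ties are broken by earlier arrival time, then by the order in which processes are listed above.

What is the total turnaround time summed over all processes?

Gantt: | 12 0-5 | 10 5-17 | 11 17-30 |
Completion: 10=17  11=30  12=5
Turnaround (C−A): 10=17  11=30  12=5
Turnaround = completion − arrival: 10=17, 11=30, 12=5
Total turnaround = 17 + 30 + 5 = 52

52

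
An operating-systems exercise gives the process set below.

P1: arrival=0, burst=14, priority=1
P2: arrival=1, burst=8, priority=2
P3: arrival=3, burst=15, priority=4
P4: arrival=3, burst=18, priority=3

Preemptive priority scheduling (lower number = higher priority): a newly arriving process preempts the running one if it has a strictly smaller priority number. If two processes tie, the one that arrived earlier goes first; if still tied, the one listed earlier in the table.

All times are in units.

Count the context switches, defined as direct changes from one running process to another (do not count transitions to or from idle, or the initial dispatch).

3

Gantt: | P1 0-14 | P2 14-22 | P4 22-40 | P3 40-55 |
Completion: P1=14  P2=22  P3=55  P4=40
Turnaround (C−A): P1=14  P2=21  P3=52  P4=37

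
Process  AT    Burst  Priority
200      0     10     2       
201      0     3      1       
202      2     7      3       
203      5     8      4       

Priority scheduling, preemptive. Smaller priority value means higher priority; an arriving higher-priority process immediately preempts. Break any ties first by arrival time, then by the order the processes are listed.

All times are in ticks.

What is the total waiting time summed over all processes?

Schedule: | 201 0-3 | 200 3-13 | 202 13-20 | 203 20-28 |
Completion: 200=13  201=3  202=20  203=28
Waiting = turnaround − burst: 200=3, 201=0, 202=11, 203=15
Total waiting = 3 + 0 + 11 + 15 = 29

29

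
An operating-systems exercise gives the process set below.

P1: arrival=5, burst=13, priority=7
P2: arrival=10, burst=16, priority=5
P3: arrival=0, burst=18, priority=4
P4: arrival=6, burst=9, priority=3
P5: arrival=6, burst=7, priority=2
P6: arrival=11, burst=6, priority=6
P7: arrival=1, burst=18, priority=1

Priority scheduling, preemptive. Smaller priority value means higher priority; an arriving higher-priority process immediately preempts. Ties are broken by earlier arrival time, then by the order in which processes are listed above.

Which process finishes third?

Timeline: | P3 0-1 | P7 1-19 | P5 19-26 | P4 26-35 | P3 35-52 | P2 52-68 | P6 68-74 | P1 74-87 |
Completion: P1=87  P2=68  P3=52  P4=35  P5=26  P6=74  P7=19
Turnaround (C−A): P1=82  P2=58  P3=52  P4=29  P5=20  P6=63  P7=18
Finish order: P7 → P5 → P4 → P3 → P2 → P6 → P1

P4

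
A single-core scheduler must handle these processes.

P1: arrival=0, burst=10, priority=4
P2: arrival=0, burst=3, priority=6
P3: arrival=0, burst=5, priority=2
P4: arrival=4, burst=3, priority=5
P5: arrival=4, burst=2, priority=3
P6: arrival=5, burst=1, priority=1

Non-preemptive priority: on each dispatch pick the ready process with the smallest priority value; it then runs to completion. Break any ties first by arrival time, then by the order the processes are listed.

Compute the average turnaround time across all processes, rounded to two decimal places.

11.50

Gantt: | P3 0-5 | P6 5-6 | P5 6-8 | P1 8-18 | P4 18-21 | P2 21-24 |
Completion: P1=18  P2=24  P3=5  P4=21  P5=8  P6=6
Turnaround (C−A): P1=18  P2=24  P3=5  P4=17  P5=4  P6=1
Turnaround times: P1=18, P2=24, P3=5, P4=17, P5=4, P6=1
Average turnaround = (18+24+5+17+4+1) / 6 = 69/6 = 11.50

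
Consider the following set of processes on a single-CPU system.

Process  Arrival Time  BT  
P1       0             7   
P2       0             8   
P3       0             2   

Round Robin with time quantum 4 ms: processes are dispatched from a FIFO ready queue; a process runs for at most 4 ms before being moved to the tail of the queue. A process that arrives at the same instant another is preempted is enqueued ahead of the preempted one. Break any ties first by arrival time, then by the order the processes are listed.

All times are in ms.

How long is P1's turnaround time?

13

Timeline: | P1 0-4 | P2 4-8 | P3 8-10 | P1 10-13 | P2 13-17 |
Completion: P1=13  P2=17  P3=10
Turnaround (C−A): P1=13  P2=17  P3=10
Turnaround(P1) = completion − arrival = 13 − 0 = 13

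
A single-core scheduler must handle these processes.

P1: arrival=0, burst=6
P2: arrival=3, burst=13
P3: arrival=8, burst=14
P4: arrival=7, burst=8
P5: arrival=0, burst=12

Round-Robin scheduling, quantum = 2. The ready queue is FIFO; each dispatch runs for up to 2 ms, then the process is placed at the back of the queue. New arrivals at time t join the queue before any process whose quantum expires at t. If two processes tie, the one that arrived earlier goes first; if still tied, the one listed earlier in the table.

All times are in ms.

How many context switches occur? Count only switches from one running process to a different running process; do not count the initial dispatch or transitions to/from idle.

26

Schedule: | P1 0-2 | P5 2-4 | P1 4-6 | P2 6-8 | P5 8-10 | P1 10-12 | P4 12-14 | P3 14-16 | P2 16-18 | P5 18-20 | P4 20-22 | P3 22-24 | P2 24-26 | P5 26-28 | P4 28-30 | P3 30-32 | P2 32-34 | P5 34-36 | P4 36-38 | P3 38-40 | P2 40-42 | P5 42-44 | P3 44-46 | P2 46-48 | P3 48-50 | P2 50-51 | P3 51-53 |
Completion: P1=12  P2=51  P3=53  P4=38  P5=44
Turnaround (C−A): P1=12  P2=48  P3=45  P4=31  P5=44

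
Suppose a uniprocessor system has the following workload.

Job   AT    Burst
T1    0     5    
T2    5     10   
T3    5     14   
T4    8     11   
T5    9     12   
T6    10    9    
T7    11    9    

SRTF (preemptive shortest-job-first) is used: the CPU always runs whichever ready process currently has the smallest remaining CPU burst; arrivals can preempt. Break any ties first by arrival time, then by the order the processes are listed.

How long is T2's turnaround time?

10

Schedule: | T1 0-5 | T2 5-15 | T6 15-24 | T7 24-33 | T4 33-44 | T5 44-56 | T3 56-70 |
Completion: T1=5  T2=15  T3=70  T4=44  T5=56  T6=24  T7=33
Turnaround(T2) = completion − arrival = 15 − 5 = 10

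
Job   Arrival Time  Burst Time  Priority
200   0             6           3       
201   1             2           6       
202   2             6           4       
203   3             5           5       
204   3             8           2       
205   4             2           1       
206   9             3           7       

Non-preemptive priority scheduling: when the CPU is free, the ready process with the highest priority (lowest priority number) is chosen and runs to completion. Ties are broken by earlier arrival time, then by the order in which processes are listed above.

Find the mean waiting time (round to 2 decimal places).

12.29

Timeline: | 200 0-6 | 205 6-8 | 204 8-16 | 202 16-22 | 203 22-27 | 201 27-29 | 206 29-32 |
Completion: 200=6  201=29  202=22  203=27  204=16  205=8  206=32
Turnaround (C−A): 200=6  201=28  202=20  203=24  204=13  205=4  206=23
Waiting times: 200=0, 201=26, 202=14, 203=19, 204=5, 205=2, 206=20
Average waiting = (0+26+14+19+5+2+20) / 7 = 86/7 = 12.29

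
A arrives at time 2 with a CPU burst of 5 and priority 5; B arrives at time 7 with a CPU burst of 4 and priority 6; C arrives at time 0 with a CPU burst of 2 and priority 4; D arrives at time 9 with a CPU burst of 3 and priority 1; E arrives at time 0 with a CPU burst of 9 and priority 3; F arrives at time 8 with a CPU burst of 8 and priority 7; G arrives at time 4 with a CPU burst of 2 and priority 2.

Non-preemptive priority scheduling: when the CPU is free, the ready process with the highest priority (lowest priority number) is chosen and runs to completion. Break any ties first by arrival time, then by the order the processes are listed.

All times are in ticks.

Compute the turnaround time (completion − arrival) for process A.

19

Schedule: | E 0-9 | D 9-12 | G 12-14 | C 14-16 | A 16-21 | B 21-25 | F 25-33 |
Completion: A=21  B=25  C=16  D=12  E=9  F=33  G=14
Turnaround (C−A): A=19  B=18  C=16  D=3  E=9  F=25  G=10
Turnaround(A) = completion − arrival = 21 − 2 = 19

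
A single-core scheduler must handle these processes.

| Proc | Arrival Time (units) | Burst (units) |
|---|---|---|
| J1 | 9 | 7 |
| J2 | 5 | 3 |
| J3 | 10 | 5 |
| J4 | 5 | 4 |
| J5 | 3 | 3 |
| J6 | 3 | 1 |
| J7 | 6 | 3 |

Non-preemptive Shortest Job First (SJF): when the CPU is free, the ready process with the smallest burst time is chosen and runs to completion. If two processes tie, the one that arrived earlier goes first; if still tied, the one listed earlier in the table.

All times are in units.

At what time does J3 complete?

22

Schedule: | idle 0-3 | J6 3-4 | J5 4-7 | J2 7-10 | J7 10-13 | J4 13-17 | J3 17-22 | J1 22-29 |
Completion: J1=29  J2=10  J3=22  J4=17  J5=7  J6=4  J7=13
Turnaround (C−A): J1=20  J2=5  J3=12  J4=12  J5=4  J6=1  J7=7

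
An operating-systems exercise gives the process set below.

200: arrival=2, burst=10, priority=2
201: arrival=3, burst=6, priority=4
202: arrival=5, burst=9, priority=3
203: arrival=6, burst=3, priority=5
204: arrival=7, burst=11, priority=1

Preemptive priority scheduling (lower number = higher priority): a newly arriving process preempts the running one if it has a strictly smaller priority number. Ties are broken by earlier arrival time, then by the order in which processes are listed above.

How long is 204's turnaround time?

Timeline: | idle 0-2 | 200 2-7 | 204 7-18 | 200 18-23 | 202 23-32 | 201 32-38 | 203 38-41 |
Completion: 200=23  201=38  202=32  203=41  204=18
Turnaround(204) = completion − arrival = 18 − 7 = 11

11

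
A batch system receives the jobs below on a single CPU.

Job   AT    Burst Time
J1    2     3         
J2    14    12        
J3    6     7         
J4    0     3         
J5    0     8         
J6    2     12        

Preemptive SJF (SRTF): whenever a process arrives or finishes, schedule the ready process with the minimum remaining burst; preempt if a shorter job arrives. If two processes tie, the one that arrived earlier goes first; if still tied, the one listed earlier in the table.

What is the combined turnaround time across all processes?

97

Timeline: | J4 0-3 | J1 3-6 | J3 6-13 | J5 13-21 | J6 21-33 | J2 33-45 |
Completion: J1=6  J2=45  J3=13  J4=3  J5=21  J6=33
Turnaround (C−A): J1=4  J2=31  J3=7  J4=3  J5=21  J6=31
Turnaround = completion − arrival: J1=4, J2=31, J3=7, J4=3, J5=21, J6=31
Total turnaround = 4 + 31 + 7 + 3 + 21 + 31 = 97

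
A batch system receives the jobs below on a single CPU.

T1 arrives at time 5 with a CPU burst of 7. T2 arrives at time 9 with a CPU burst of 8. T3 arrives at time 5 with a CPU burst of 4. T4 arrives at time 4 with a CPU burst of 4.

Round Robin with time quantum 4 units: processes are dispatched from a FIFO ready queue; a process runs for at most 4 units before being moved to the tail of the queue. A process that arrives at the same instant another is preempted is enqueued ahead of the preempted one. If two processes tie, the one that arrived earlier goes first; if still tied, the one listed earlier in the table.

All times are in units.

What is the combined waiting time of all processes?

28

Timeline: | idle 0-4 | T4 4-8 | T1 8-12 | T3 12-16 | T2 16-20 | T1 20-23 | T2 23-27 |
Completion: T1=23  T2=27  T3=16  T4=8
Turnaround (C−A): T1=18  T2=18  T3=11  T4=4
Waiting = turnaround − burst: T1=11, T2=10, T3=7, T4=0
Total waiting = 11 + 10 + 7 + 0 = 28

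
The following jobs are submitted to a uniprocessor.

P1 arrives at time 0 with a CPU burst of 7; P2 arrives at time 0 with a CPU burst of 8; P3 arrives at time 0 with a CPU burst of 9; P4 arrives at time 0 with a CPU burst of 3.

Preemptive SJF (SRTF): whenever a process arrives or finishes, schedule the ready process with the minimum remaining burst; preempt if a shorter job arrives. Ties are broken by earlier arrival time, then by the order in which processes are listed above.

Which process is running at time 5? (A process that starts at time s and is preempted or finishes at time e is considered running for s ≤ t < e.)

P1

Timeline: | P4 0-3 | P1 3-10 | P2 10-18 | P3 18-27 |
Completion: P1=10  P2=18  P3=27  P4=3
Turnaround (C−A): P1=10  P2=18  P3=27  P4=3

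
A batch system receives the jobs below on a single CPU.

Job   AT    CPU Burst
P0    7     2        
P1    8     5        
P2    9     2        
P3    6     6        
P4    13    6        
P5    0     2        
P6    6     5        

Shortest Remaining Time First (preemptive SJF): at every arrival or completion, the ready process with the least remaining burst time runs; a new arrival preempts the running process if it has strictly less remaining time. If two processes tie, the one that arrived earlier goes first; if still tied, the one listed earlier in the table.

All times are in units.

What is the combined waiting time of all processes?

Schedule: | P5 0-2 | idle 2-6 | P6 6-7 | P0 7-9 | P2 9-11 | P6 11-15 | P1 15-20 | P3 20-26 | P4 26-32 |
Completion: P0=9  P1=20  P2=11  P3=26  P4=32  P5=2  P6=15
Turnaround (C−A): P0=2  P1=12  P2=2  P3=20  P4=19  P5=2  P6=9
Waiting = turnaround − burst: P0=0, P1=7, P2=0, P3=14, P4=13, P5=0, P6=4
Total waiting = 0 + 7 + 0 + 14 + 13 + 0 + 4 = 38

38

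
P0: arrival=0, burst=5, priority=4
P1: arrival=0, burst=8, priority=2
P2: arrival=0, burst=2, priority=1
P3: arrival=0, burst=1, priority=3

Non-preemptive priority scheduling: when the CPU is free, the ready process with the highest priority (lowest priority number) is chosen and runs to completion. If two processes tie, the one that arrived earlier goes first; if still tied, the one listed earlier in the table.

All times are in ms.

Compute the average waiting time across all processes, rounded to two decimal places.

Gantt: | P2 0-2 | P1 2-10 | P3 10-11 | P0 11-16 |
Completion: P0=16  P1=10  P2=2  P3=11
Waiting times: P0=11, P1=2, P2=0, P3=10
Average waiting = (11+2+0+10) / 4 = 23/4 = 5.75

5.75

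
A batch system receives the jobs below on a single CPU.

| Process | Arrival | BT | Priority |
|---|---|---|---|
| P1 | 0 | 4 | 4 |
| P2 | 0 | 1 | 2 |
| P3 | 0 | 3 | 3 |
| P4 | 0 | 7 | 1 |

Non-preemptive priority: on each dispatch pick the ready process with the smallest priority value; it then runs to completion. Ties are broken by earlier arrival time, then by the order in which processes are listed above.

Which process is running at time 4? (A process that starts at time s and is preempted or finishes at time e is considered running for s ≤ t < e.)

P4

Timeline: | P4 0-7 | P2 7-8 | P3 8-11 | P1 11-15 |
Completion: P1=15  P2=8  P3=11  P4=7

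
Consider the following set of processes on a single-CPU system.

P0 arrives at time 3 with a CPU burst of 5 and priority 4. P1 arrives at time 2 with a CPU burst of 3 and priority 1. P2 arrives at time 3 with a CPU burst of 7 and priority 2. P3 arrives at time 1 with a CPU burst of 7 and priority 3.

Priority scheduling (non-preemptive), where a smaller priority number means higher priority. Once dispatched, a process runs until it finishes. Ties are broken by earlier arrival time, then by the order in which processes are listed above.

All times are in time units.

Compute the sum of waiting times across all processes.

Schedule: | idle 0-1 | P3 1-8 | P1 8-11 | P2 11-18 | P0 18-23 |
Completion: P0=23  P1=11  P2=18  P3=8
Waiting = turnaround − burst: P0=15, P1=6, P2=8, P3=0
Total waiting = 15 + 6 + 8 + 0 = 29

29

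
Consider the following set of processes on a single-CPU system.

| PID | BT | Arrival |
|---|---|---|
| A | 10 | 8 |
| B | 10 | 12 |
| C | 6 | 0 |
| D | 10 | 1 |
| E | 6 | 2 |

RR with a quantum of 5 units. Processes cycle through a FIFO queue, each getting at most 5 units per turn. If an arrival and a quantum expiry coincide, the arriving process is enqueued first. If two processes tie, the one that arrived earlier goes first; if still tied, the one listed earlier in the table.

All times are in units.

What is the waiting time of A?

19

Gantt: | C 0-5 | D 5-10 | E 10-15 | C 15-16 | A 16-21 | D 21-26 | B 26-31 | E 31-32 | A 32-37 | B 37-42 |
Completion: A=37  B=42  C=16  D=26  E=32
Waiting(A) = turnaround − burst = 29 − 10 = 19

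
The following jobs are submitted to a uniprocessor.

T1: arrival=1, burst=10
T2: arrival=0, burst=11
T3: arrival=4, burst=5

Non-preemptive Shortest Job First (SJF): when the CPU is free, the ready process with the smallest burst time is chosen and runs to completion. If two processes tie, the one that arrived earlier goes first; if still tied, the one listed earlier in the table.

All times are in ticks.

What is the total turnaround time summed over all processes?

Timeline: | T2 0-11 | T3 11-16 | T1 16-26 |
Completion: T1=26  T2=11  T3=16
Turnaround = completion − arrival: T1=25, T2=11, T3=12
Total turnaround = 25 + 11 + 12 = 48

48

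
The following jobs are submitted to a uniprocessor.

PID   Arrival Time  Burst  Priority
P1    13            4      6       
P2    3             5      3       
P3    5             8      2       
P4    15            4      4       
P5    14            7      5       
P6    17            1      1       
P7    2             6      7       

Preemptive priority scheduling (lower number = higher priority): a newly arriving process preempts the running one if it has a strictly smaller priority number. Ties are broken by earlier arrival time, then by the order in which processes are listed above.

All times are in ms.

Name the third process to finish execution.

P6

Timeline: | idle 0-2 | P7 2-3 | P2 3-5 | P3 5-13 | P2 13-16 | P4 16-17 | P6 17-18 | P4 18-21 | P5 21-28 | P1 28-32 | P7 32-37 |
Completion: P1=32  P2=16  P3=13  P4=21  P5=28  P6=18  P7=37
Turnaround (C−A): P1=19  P2=13  P3=8  P4=6  P5=14  P6=1  P7=35
Finish order: P3 → P2 → P6 → P4 → P5 → P1 → P7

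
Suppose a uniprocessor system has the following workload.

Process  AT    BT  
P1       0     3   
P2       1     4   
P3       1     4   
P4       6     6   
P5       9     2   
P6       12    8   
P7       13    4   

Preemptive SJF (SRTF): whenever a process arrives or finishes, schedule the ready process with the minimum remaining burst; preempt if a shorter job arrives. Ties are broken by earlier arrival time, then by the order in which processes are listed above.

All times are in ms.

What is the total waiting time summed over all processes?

32

Gantt: | P1 0-3 | P2 3-7 | P3 7-11 | P5 11-13 | P7 13-17 | P4 17-23 | P6 23-31 |
Completion: P1=3  P2=7  P3=11  P4=23  P5=13  P6=31  P7=17
Turnaround (C−A): P1=3  P2=6  P3=10  P4=17  P5=4  P6=19  P7=4
Waiting = turnaround − burst: P1=0, P2=2, P3=6, P4=11, P5=2, P6=11, P7=0
Total waiting = 0 + 2 + 6 + 11 + 2 + 11 + 0 = 32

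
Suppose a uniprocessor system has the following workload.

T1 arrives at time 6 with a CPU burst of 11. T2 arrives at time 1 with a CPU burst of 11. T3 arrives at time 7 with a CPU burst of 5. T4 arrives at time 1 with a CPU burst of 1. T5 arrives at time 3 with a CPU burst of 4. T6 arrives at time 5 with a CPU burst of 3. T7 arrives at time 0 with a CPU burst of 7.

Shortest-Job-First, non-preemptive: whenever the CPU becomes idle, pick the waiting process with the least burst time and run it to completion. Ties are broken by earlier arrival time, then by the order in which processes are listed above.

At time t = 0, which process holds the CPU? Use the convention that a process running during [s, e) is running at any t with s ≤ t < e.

T7

Timeline: | T7 0-7 | T4 7-8 | T6 8-11 | T5 11-15 | T3 15-20 | T2 20-31 | T1 31-42 |
Completion: T1=42  T2=31  T3=20  T4=8  T5=15  T6=11  T7=7
Turnaround (C−A): T1=36  T2=30  T3=13  T4=7  T5=12  T6=6  T7=7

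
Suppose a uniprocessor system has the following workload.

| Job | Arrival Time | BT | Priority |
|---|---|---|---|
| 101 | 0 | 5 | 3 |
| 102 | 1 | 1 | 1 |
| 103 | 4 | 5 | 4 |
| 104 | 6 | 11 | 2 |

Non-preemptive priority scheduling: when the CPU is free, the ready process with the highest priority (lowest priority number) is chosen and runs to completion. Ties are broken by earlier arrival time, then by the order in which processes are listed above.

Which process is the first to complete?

101

Schedule: | 101 0-5 | 102 5-6 | 104 6-17 | 103 17-22 |
Completion: 101=5  102=6  103=22  104=17
Finish order: 101 → 102 → 104 → 103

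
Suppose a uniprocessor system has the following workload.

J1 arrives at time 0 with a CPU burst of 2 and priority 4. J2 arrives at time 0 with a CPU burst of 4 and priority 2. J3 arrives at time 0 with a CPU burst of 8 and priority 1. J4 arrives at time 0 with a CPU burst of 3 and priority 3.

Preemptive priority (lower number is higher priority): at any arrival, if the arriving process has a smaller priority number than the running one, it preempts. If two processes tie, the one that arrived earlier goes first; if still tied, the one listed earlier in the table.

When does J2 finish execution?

Gantt: | J3 0-8 | J2 8-12 | J4 12-15 | J1 15-17 |
Completion: J1=17  J2=12  J3=8  J4=15
Turnaround (C−A): J1=17  J2=12  J3=8  J4=15

12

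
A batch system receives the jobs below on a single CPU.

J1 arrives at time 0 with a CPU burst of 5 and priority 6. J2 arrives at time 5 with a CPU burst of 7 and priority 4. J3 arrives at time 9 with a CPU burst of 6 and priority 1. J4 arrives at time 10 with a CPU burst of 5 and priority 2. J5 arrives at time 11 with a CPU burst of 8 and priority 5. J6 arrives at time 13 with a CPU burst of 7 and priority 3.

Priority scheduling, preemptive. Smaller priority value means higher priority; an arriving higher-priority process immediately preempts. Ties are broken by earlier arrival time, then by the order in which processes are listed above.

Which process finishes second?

Schedule: | J1 0-5 | J2 5-9 | J3 9-15 | J4 15-20 | J6 20-27 | J2 27-30 | J5 30-38 |
Completion: J1=5  J2=30  J3=15  J4=20  J5=38  J6=27
Turnaround (C−A): J1=5  J2=25  J3=6  J4=10  J5=27  J6=14
Finish order: J1 → J3 → J4 → J6 → J2 → J5

J3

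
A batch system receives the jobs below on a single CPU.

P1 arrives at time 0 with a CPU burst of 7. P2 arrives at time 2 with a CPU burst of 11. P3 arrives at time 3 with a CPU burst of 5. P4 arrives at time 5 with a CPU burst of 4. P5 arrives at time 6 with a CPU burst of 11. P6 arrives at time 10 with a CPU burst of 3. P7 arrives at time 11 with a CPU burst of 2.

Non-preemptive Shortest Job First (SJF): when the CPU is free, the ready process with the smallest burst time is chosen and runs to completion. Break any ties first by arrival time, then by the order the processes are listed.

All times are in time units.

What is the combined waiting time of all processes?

63

Gantt: | P1 0-7 | P4 7-11 | P7 11-13 | P6 13-16 | P3 16-21 | P2 21-32 | P5 32-43 |
Completion: P1=7  P2=32  P3=21  P4=11  P5=43  P6=16  P7=13
Waiting = turnaround − burst: P1=0, P2=19, P3=13, P4=2, P5=26, P6=3, P7=0
Total waiting = 0 + 19 + 13 + 2 + 26 + 3 + 0 = 63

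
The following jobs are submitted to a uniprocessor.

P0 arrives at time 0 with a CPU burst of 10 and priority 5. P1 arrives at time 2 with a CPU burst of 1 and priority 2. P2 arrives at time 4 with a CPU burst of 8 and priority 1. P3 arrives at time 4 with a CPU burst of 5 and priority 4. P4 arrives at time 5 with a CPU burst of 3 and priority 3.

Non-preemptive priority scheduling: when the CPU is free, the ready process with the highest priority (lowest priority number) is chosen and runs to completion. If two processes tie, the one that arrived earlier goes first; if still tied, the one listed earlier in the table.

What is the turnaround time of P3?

Gantt: | P0 0-10 | P2 10-18 | P1 18-19 | P4 19-22 | P3 22-27 |
Completion: P0=10  P1=19  P2=18  P3=27  P4=22
Turnaround (C−A): P0=10  P1=17  P2=14  P3=23  P4=17
Turnaround(P3) = completion − arrival = 27 − 4 = 23

23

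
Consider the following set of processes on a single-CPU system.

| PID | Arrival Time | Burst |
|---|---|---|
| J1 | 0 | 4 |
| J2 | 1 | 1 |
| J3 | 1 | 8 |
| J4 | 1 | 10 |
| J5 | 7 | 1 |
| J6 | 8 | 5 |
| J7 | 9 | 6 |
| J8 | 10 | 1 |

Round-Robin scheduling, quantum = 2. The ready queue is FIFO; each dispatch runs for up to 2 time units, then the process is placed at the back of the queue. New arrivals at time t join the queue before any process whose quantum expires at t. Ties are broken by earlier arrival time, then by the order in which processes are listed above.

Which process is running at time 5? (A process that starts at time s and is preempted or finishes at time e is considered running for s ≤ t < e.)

J4

Schedule: | J1 0-2 | J2 2-3 | J3 3-5 | J4 5-7 | J1 7-9 | J3 9-11 | J5 11-12 | J4 12-14 | J6 14-16 | J7 16-18 | J8 18-19 | J3 19-21 | J4 21-23 | J6 23-25 | J7 25-27 | J3 27-29 | J4 29-31 | J6 31-32 | J7 32-34 | J4 34-36 |
Completion: J1=9  J2=3  J3=29  J4=36  J5=12  J6=32  J7=34  J8=19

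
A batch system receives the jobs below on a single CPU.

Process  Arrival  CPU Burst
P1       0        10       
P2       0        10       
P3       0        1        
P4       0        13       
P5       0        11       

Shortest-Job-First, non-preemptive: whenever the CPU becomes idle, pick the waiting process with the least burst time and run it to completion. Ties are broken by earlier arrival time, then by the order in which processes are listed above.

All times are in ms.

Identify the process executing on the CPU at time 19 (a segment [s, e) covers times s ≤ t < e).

P2

Schedule: | P3 0-1 | P1 1-11 | P2 11-21 | P5 21-32 | P4 32-45 |
Completion: P1=11  P2=21  P3=1  P4=45  P5=32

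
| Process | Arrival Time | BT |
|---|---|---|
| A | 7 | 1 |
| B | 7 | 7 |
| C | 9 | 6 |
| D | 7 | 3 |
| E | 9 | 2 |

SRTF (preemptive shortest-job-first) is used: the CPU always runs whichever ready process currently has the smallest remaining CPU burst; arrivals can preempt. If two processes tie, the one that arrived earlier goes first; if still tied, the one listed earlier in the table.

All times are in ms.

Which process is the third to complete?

E

Schedule: | idle 0-7 | A 7-8 | D 8-11 | E 11-13 | C 13-19 | B 19-26 |
Completion: A=8  B=26  C=19  D=11  E=13
Finish order: A → D → E → C → B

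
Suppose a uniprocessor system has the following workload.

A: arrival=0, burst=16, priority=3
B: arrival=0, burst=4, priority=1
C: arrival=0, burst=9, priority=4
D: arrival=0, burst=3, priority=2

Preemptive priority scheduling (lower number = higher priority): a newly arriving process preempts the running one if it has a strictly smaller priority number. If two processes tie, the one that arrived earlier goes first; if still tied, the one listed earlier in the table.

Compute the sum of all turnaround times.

66

Timeline: | B 0-4 | D 4-7 | A 7-23 | C 23-32 |
Completion: A=23  B=4  C=32  D=7
Turnaround = completion − arrival: A=23, B=4, C=32, D=7
Total turnaround = 23 + 4 + 32 + 7 = 66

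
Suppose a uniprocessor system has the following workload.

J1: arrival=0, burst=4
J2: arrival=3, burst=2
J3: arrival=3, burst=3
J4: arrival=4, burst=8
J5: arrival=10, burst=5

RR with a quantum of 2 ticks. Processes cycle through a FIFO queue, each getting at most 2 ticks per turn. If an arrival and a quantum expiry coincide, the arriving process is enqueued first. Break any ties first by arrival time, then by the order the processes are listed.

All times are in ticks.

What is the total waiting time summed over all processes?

21

Gantt: | J1 0-4 | J2 4-6 | J3 6-8 | J4 8-10 | J3 10-11 | J5 11-13 | J4 13-15 | J5 15-17 | J4 17-19 | J5 19-20 | J4 20-22 |
Completion: J1=4  J2=6  J3=11  J4=22  J5=20
Turnaround (C−A): J1=4  J2=3  J3=8  J4=18  J5=10
Waiting = turnaround − burst: J1=0, J2=1, J3=5, J4=10, J5=5
Total waiting = 0 + 1 + 5 + 10 + 5 = 21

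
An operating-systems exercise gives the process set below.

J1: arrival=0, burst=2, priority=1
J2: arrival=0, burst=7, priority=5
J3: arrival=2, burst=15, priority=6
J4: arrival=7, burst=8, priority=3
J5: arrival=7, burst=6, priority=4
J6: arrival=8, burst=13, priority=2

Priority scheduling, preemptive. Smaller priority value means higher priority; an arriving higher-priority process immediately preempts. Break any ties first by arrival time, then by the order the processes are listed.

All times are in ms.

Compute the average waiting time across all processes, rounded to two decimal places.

16.17

Gantt: | J1 0-2 | J2 2-7 | J4 7-8 | J6 8-21 | J4 21-28 | J5 28-34 | J2 34-36 | J3 36-51 |
Completion: J1=2  J2=36  J3=51  J4=28  J5=34  J6=21
Turnaround (C−A): J1=2  J2=36  J3=49  J4=21  J5=27  J6=13
Waiting times: J1=0, J2=29, J3=34, J4=13, J5=21, J6=0
Average waiting = (0+29+34+13+21+0) / 6 = 97/6 = 16.17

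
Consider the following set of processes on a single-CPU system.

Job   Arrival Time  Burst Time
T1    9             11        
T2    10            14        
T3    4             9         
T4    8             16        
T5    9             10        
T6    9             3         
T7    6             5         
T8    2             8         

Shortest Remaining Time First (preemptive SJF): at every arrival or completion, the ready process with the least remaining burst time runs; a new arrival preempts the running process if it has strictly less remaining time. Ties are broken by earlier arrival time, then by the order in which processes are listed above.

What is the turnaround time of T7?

Timeline: | idle 0-2 | T8 2-10 | T6 10-13 | T7 13-18 | T3 18-27 | T5 27-37 | T1 37-48 | T2 48-62 | T4 62-78 |
Completion: T1=48  T2=62  T3=27  T4=78  T5=37  T6=13  T7=18  T8=10
Turnaround (C−A): T1=39  T2=52  T3=23  T4=70  T5=28  T6=4  T7=12  T8=8
Turnaround(T7) = completion − arrival = 18 − 6 = 12

12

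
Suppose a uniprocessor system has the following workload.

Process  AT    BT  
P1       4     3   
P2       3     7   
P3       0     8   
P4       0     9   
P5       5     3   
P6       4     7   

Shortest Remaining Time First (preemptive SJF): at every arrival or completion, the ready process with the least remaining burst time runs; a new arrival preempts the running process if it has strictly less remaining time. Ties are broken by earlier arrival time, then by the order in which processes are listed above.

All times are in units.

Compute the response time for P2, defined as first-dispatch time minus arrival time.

11

Timeline: | P3 0-4 | P1 4-7 | P5 7-10 | P3 10-14 | P2 14-21 | P6 21-28 | P4 28-37 |
Completion: P1=7  P2=21  P3=14  P4=37  P5=10  P6=28
Turnaround (C−A): P1=3  P2=18  P3=14  P4=37  P5=5  P6=24
Response(P2) = first start − arrival = 14 − 3 = 11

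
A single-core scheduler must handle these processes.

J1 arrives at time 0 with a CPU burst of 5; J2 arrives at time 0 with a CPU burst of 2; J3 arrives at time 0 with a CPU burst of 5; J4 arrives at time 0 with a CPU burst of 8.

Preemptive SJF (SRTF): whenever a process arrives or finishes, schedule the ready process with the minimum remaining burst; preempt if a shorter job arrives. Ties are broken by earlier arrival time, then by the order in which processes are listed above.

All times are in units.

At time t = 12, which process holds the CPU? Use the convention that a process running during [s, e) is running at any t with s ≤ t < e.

Timeline: | J2 0-2 | J1 2-7 | J3 7-12 | J4 12-20 |
Completion: J1=7  J2=2  J3=12  J4=20
Turnaround (C−A): J1=7  J2=2  J3=12  J4=20

J4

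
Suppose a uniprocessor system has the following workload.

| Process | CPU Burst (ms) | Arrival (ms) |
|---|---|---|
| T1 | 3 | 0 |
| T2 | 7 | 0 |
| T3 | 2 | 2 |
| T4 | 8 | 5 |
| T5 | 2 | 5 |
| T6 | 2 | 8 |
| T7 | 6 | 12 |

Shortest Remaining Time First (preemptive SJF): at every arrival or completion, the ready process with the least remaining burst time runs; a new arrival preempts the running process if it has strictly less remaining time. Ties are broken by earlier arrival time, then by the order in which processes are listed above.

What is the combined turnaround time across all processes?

Gantt: | T1 0-3 | T3 3-5 | T5 5-7 | T2 7-8 | T6 8-10 | T2 10-16 | T7 16-22 | T4 22-30 |
Completion: T1=3  T2=16  T3=5  T4=30  T5=7  T6=10  T7=22
Turnaround = completion − arrival: T1=3, T2=16, T3=3, T4=25, T5=2, T6=2, T7=10
Total turnaround = 3 + 16 + 3 + 25 + 2 + 2 + 10 = 61

61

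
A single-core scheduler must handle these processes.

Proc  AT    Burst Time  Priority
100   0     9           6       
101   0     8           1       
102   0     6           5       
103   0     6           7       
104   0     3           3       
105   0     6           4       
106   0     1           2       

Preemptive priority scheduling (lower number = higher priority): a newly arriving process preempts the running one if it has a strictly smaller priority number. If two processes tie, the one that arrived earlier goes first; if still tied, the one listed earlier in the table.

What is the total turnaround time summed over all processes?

Schedule: | 101 0-8 | 106 8-9 | 104 9-12 | 105 12-18 | 102 18-24 | 100 24-33 | 103 33-39 |
Completion: 100=33  101=8  102=24  103=39  104=12  105=18  106=9
Turnaround = completion − arrival: 100=33, 101=8, 102=24, 103=39, 104=12, 105=18, 106=9
Total turnaround = 33 + 8 + 24 + 39 + 12 + 18 + 9 = 143

143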